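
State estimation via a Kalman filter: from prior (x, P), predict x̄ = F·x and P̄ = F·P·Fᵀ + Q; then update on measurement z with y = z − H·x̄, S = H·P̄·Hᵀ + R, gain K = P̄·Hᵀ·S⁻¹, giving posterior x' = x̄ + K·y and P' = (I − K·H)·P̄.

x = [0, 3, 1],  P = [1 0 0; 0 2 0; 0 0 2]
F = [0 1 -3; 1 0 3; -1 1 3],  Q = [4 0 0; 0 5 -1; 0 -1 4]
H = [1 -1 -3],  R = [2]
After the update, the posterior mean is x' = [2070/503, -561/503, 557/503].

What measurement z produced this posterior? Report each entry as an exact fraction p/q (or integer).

z = [2]

x̄ = F·x = [0, 3, 6]
P̄ = F·P·Fᵀ + Q = [24 -18 -16; -18 24 16; -16 16 25]
S = H·P̄·Hᵀ + R = [503]
K = P̄·Hᵀ·S⁻¹ = [90/503; -90/503; -107/503]
x' − x̄ = [2070/503, -2070/503, -2461/503] = K·y
y = (KᵀK)⁻¹·Kᵀ·(x' − x̄) = [23]
z = y + H·x̄ = [23] + [-21] = [2]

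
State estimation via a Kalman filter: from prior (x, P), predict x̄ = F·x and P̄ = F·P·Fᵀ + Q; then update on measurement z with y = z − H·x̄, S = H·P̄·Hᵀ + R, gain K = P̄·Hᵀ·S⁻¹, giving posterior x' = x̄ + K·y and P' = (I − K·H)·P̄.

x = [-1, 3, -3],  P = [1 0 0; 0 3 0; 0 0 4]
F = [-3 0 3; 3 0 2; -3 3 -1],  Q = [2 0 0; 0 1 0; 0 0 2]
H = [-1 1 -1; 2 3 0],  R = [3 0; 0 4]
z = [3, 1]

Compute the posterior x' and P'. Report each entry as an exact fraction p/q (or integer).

x̄ = F·x = [-6, -9, 15]
P̄ = F·P·Fᵀ + Q = [47 15 -3; 15 26 -17; -3 -17 42]
y = z − H·x̄ = [21, 40]
S = H·P̄·Hᵀ + R = [116 26; 26 606]
K = P̄·Hᵀ·S⁻¹ = [-5297/17405 8439/34810; 12/59 10/59; -16227/34810 -1289/17405]
x' = x̄ + K·y = [-46887/17405, 121/59, 78263/34810]
P' = (I − K·H)·P̄ = [155823/34810 -157/59 -216671/34810; -157/59 2 239/59; -216671/34810 239/59 203181/17405]

x' = [-46887/17405, 121/59, 78263/34810]
P' = [155823/34810 -157/59 -216671/34810; -157/59 2 239/59; -216671/34810 239/59 203181/17405]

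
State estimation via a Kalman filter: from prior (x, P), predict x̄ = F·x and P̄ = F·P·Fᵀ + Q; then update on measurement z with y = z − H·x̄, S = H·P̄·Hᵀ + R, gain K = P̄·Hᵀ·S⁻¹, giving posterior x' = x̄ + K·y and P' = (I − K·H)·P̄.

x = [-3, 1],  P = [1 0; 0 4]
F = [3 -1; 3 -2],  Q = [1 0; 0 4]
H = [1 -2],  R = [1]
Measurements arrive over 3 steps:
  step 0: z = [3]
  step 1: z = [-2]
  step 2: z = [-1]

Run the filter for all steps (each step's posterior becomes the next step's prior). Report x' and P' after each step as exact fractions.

step 0: x̄ = F·x = [-10, -11]
step 0: P̄ = F·P·Fᵀ + Q = [14 17; 17 29]
step 0: y = z − H·x̄ = [-9]
step 0: S = H·P̄·Hᵀ + R = [63]
step 0: K = P̄·Hᵀ·S⁻¹ = [-20/63; -41/63]
step 0: x' = x̄ + K·y = [-50/7, -36/7]
step 0: P' = (I − K·H)·P̄ = [482/63 251/63; 251/63 146/63]
step 1: x̄ = F·x = [-114/7, -78/7]
step 1: P̄ = F·P·Fᵀ + Q = [3041/63 2371/63; 2371/63 2162/63]
step 1: y = z − H·x̄ = [-8]
step 1: S = H·P̄·Hᵀ + R = [36]
step 1: K = P̄·Hᵀ·S⁻¹ = [-3/4; -31/36]
step 1: x' = x̄ + K·y = [-72/7, -268/63]
step 1: P' = (I − K·H)·P̄ = [7061/252 3625/252; 3625/252 1921/252]
step 2: x̄ = F·x = [-1676/63, -1408/63]
step 2: P̄ = F·P·Fᵀ + Q = [10993/63 17383/126; 17383/126 28741/252]
step 2: y = z − H·x̄ = [-401/21]
step 2: S = H·P̄·Hᵀ + R = [559/7]
step 2: K = P̄·Hᵀ·S⁻¹ = [-710/559; -631/559]
step 2: x' = x̄ + K·y = [-11822/5031, -3997/5031]
step 2: P' = (I − K·H)·P̄ = [229741/5031 236131/10062; 236131/10062 247489/20124]

step 0: x' = [-50/7, -36/7], P' = [482/63 251/63; 251/63 146/63]
step 1: x' = [-72/7, -268/63], P' = [7061/252 3625/252; 3625/252 1921/252]
step 2: x' = [-11822/5031, -3997/5031], P' = [229741/5031 236131/10062; 236131/10062 247489/20124]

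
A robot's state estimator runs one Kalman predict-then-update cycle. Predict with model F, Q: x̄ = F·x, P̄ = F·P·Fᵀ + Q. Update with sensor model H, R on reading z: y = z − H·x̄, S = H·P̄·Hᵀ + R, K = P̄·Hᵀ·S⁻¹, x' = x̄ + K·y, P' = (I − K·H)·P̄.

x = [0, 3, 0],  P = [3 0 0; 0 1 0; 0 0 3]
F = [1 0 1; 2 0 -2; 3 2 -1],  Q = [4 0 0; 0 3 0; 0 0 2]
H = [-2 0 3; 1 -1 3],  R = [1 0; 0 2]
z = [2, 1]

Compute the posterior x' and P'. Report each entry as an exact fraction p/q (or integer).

x̄ = F·x = [0, 0, 6]
P̄ = F·P·Fᵀ + Q = [10 0 6; 0 27 24; 6 24 36]
y = z − H·x̄ = [-16, -17]
S = H·P̄·Hᵀ + R = [293 214; 214 255]
K = P̄·Hᵀ·S⁻¹ = [-6502/28919 8632/28919; 8730/28919 -2223/28919; 5220/28919 5826/28919]
x' = x̄ + K·y = [-42712/28919, -101889/28919, -9048/28919]
P' = (I − K·H)·P̄ = [34490/28919 79704/28919 20826/28919; 79704/28919 252288/28919 56046/28919; 20826/28919 56046/28919 15624/28919]

x' = [-42712/28919, -101889/28919, -9048/28919]
P' = [34490/28919 79704/28919 20826/28919; 79704/28919 252288/28919 56046/28919; 20826/28919 56046/28919 15624/28919]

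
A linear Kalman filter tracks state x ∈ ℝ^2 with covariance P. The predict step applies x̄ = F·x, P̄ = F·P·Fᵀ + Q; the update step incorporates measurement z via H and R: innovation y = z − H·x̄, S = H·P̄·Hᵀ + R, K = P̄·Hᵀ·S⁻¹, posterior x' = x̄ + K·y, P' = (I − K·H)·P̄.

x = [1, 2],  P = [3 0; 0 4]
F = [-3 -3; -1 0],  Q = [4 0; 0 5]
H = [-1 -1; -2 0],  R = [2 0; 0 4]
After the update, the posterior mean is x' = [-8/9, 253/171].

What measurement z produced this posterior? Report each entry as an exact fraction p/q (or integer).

z = [-1, 2]

x̄ = F·x = [-9, -1]
P̄ = F·P·Fᵀ + Q = [67 9; 9 8]
S = H·P̄·Hᵀ + R = [95 152; 152 272]
K = P̄·Hᵀ·S⁻¹ = [-1/9 -31/72; -118/171 23/72]
x' − x̄ = [73/9, 424/171] = K·y
y = (KᵀK)⁻¹·Kᵀ·(x' − x̄) = [-11, -16]
z = y + H·x̄ = [-11, -16] + [10, 18] = [-1, 2]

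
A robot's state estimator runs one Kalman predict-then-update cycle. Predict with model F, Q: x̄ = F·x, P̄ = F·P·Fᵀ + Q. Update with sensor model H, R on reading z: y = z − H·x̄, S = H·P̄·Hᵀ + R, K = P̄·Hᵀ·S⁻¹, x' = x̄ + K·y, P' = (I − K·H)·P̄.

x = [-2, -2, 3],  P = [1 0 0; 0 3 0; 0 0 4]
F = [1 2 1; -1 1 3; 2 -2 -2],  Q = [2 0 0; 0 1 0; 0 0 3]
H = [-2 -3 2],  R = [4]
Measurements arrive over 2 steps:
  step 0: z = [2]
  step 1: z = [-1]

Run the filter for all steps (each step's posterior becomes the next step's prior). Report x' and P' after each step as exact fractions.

step 0: x' = [-8338/1321, 4154/1321, -856/1321], P' = [9474/1321 -5168/1321 1472/1321; -5168/1321 5320/1321 2370/1321; 1472/1321 2370/1321 5431/1321]
step 1: x' = [-16783071/3275918, -1733488/1637959, -11883970/1637959], P' = [23414921/3275918 1826491/1637959 14184056/1637959; 1826491/1637959 2970034/1637959 5775006/1637959; 14184056/1637959 5775006/1637959 23458937/1637959]

step 0: x̄ = F·x = [-3, 9, -6]
step 0: P̄ = F·P·Fᵀ + Q = [19 17 -18; 17 41 -32; -18 -32 35]
step 0: y = z − H·x̄ = [35]
step 0: S = H·P̄·Hᵀ + R = [1321]
step 0: K = P̄·Hᵀ·S⁻¹ = [-125/1321; -221/1321; 202/1321]
step 0: x' = x̄ + K·y = [-8338/1321, 4154/1321, -856/1321]
step 0: P' = (I − K·H)·P̄ = [9474/1321 -5168/1321 1472/1321; -5168/1321 5320/1321 2370/1321; 1472/1321 2370/1321 5431/1321]
step 1: x̄ = F·x = [-886/1321, 9924/1321, -23272/1321]
step 1: P̄ = F·P·Fᵀ + Q = [30579/1321 42161/1321 -37750/1321; 42161/1321 80718/1321 -90030/1321; -37750/1321 -90030/1321 133391/1321]
step 1: y = z − H·x̄ = [73223/1321]
step 1: S = H·P̄·Hᵀ + R = [3275918/1321]
step 1: K = P̄·Hᵀ·S⁻¹ = [-263141/3275918; -253268/1637959; 306186/1637959]
step 1: x' = x̄ + K·y = [-16783071/3275918, -1733488/1637959, -11883970/1637959]
step 1: P' = (I − K·H)·P̄ = [23414921/3275918 1826491/1637959 14184056/1637959; 1826491/1637959 2970034/1637959 5775006/1637959; 14184056/1637959 5775006/1637959 23458937/1637959]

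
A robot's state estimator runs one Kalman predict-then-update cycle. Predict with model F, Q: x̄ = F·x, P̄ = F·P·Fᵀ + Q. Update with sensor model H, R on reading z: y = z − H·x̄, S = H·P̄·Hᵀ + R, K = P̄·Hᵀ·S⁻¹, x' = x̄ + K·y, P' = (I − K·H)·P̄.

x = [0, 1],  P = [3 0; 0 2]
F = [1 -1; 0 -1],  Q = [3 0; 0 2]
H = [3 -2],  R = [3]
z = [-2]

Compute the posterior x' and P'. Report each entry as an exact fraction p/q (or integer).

x̄ = F·x = [-1, -1]
P̄ = F·P·Fᵀ + Q = [8 2; 2 4]
y = z − H·x̄ = [-1]
S = H·P̄·Hᵀ + R = [67]
K = P̄·Hᵀ·S⁻¹ = [20/67; -2/67]
x' = x̄ + K·y = [-87/67, -65/67]
P' = (I − K·H)·P̄ = [136/67 174/67; 174/67 264/67]

x' = [-87/67, -65/67]
P' = [136/67 174/67; 174/67 264/67]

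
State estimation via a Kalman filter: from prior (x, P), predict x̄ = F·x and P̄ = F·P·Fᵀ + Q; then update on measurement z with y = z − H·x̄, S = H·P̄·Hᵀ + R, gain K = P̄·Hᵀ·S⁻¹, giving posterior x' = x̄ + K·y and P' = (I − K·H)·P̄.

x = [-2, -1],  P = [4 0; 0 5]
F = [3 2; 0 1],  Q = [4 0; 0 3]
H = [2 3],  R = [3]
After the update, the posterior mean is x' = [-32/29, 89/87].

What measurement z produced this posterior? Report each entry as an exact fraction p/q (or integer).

x̄ = F·x = [-8, -1]
P̄ = F·P·Fᵀ + Q = [60 10; 10 8]
S = H·P̄·Hᵀ + R = [435]
K = P̄·Hᵀ·S⁻¹ = [10/29; 44/435]
x' − x̄ = [200/29, 176/87] = K·y
y = (KᵀK)⁻¹·Kᵀ·(x' − x̄) = [20]
z = y + H·x̄ = [20] + [-19] = [1]

z = [1]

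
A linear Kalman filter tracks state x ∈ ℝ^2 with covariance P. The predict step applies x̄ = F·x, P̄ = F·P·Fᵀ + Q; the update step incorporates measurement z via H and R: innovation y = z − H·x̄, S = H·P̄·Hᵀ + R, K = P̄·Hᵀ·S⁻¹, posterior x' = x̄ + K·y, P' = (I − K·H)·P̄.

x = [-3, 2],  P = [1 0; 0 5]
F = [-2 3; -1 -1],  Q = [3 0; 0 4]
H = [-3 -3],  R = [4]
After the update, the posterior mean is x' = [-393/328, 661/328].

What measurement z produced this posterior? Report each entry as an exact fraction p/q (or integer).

x̄ = F·x = [12, 1]
P̄ = F·P·Fᵀ + Q = [52 -13; -13 10]
S = H·P̄·Hᵀ + R = [328]
K = P̄·Hᵀ·S⁻¹ = [-117/328; 9/328]
x' − x̄ = [-4329/328, 333/328] = K·y
y = (KᵀK)⁻¹·Kᵀ·(x' − x̄) = [37]
z = y + H·x̄ = [37] + [-39] = [-2]

z = [-2]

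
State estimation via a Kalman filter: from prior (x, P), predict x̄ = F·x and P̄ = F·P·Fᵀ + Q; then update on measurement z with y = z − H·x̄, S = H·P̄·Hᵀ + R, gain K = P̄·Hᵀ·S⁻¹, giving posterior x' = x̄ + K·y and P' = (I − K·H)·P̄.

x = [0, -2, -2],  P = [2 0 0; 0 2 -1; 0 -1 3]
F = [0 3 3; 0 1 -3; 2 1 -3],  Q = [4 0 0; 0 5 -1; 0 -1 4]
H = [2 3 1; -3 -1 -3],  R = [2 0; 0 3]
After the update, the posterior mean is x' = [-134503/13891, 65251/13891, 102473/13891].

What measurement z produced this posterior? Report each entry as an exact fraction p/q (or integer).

x̄ = F·x = [-12, 4, 4]
P̄ = F·P·Fᵀ + Q = [31 -15 -15; -15 40 34; -15 34 47]
S = H·P̄·Hᵀ + R = [497 -487; -487 589]
K = P̄·Hᵀ·S⁻¹ = [-14893/55564 -15427/55564; 25797/55564 12179/55564; 6781/55564 -6657/55564]
x' − x̄ = [32189/13891, 9687/13891, 46909/13891] = K·y
y = (KᵀK)⁻¹·Kᵀ·(x' − x̄) = [10, -18]
z = y + H·x̄ = [10, -18] + [-8, 20] = [2, 2]

z = [2, 2]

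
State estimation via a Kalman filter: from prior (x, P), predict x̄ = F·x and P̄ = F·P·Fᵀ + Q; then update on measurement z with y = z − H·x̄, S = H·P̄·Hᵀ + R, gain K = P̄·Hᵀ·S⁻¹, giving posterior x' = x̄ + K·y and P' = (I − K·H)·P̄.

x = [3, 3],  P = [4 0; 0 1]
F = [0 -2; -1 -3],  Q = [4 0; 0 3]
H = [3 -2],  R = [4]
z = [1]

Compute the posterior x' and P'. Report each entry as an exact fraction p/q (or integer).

x' = [-117/17, -373/34]
P' = [100/17 144/17; 144/17 223/17]

x̄ = F·x = [-6, -12]
P̄ = F·P·Fᵀ + Q = [8 6; 6 16]
y = z − H·x̄ = [-5]
S = H·P̄·Hᵀ + R = [68]
K = P̄·Hᵀ·S⁻¹ = [3/17; -7/34]
x' = x̄ + K·y = [-117/17, -373/34]
P' = (I − K·H)·P̄ = [100/17 144/17; 144/17 223/17]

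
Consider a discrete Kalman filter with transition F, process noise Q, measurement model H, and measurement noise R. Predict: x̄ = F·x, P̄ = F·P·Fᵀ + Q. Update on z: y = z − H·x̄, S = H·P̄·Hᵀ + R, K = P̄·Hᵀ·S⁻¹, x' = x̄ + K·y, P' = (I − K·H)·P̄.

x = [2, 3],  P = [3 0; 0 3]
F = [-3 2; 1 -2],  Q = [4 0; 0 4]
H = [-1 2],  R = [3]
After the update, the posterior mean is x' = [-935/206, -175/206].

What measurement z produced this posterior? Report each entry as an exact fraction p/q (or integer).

z = [3]

x̄ = F·x = [0, -4]
P̄ = F·P·Fᵀ + Q = [43 -21; -21 19]
S = H·P̄·Hᵀ + R = [206]
K = P̄·Hᵀ·S⁻¹ = [-85/206; 59/206]
x' − x̄ = [-935/206, 649/206] = K·y
y = (KᵀK)⁻¹·Kᵀ·(x' − x̄) = [11]
z = y + H·x̄ = [11] + [-8] = [3]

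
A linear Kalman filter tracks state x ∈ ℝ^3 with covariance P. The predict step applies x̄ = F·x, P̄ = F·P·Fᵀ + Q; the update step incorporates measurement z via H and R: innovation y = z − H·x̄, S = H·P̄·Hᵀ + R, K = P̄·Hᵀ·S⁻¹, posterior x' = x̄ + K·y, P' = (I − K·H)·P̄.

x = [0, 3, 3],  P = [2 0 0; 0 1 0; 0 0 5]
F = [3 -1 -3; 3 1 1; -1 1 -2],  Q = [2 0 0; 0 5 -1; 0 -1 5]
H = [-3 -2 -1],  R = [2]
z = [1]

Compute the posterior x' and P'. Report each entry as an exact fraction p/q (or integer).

x' = [-2103/419, 3138/419, -412/419]
P' = [4683/838 -4562/419 4649/838; -4562/419 10999/419 -8264/419; 4649/838 -8264/419 19239/838]

x̄ = F·x = [-12, 6, -3]
P̄ = F·P·Fᵀ + Q = [66 2 23; 2 29 -16; 23 -16 28]
y = z − H·x̄ = [-26]
S = H·P̄·Hᵀ + R = [838]
K = P̄·Hᵀ·S⁻¹ = [-225/838; -24/419; -65/838]
x' = x̄ + K·y = [-2103/419, 3138/419, -412/419]
P' = (I − K·H)·P̄ = [4683/838 -4562/419 4649/838; -4562/419 10999/419 -8264/419; 4649/838 -8264/419 19239/838]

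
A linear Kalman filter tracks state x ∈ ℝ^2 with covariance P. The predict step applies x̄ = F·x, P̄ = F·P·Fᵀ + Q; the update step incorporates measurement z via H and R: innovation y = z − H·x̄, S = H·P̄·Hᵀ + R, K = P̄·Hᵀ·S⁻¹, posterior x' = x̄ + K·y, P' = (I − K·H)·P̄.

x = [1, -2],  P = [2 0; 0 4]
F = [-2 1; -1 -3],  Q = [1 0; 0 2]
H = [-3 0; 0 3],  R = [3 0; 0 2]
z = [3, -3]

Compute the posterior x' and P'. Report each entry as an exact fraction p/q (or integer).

x̄ = F·x = [-4, 5]
P̄ = F·P·Fᵀ + Q = [13 -8; -8 40]
y = z − H·x̄ = [-9, -18]
S = H·P̄·Hᵀ + R = [120 72; 72 362]
K = P̄·Hᵀ·S⁻¹ = [-2065/6376 -3/1594; 1/797 264/797]
x' = x̄ + K·y = [-6703/6376, -776/797]
P' = (I − K·H)·P̄ = [2065/6376 -1/797; -1/797 176/797]

x' = [-6703/6376, -776/797]
P' = [2065/6376 -1/797; -1/797 176/797]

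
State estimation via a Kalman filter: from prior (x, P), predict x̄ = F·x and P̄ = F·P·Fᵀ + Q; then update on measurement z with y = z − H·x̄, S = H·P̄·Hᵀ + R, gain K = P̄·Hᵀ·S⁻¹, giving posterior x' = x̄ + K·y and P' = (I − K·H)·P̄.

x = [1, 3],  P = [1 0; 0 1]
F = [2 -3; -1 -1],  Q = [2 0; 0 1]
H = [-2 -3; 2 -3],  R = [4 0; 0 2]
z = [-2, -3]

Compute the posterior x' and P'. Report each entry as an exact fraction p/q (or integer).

x̄ = F·x = [-7, -4]
P̄ = F·P·Fᵀ + Q = [15 1; 1 3]
y = z − H·x̄ = [-28, -1]
S = H·P̄·Hᵀ + R = [103 -33; -33 77]
K = P̄·Hᵀ·S⁻¹ = [-75/311 846/3421; -49/311 -542/3421]
x' = x̄ + K·y = [-1693/3421, 1950/3421]
P' = (I − K·H)·P̄ = [1248/3421 268/3421; 268/3421 540/3421]

x' = [-1693/3421, 1950/3421]
P' = [1248/3421 268/3421; 268/3421 540/3421]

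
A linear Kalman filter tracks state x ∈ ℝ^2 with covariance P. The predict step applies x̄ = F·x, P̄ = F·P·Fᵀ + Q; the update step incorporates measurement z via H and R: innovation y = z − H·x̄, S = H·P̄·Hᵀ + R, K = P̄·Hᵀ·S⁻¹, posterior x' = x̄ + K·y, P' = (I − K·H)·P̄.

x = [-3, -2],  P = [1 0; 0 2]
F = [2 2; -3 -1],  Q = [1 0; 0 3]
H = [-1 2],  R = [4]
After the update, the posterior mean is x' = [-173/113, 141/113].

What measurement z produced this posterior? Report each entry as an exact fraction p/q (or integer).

z = [3]

x̄ = F·x = [-10, 11]
P̄ = F·P·Fᵀ + Q = [13 -10; -10 14]
S = H·P̄·Hᵀ + R = [113]
K = P̄·Hᵀ·S⁻¹ = [-33/113; 38/113]
x' − x̄ = [957/113, -1102/113] = K·y
y = (KᵀK)⁻¹·Kᵀ·(x' − x̄) = [-29]
z = y + H·x̄ = [-29] + [32] = [3]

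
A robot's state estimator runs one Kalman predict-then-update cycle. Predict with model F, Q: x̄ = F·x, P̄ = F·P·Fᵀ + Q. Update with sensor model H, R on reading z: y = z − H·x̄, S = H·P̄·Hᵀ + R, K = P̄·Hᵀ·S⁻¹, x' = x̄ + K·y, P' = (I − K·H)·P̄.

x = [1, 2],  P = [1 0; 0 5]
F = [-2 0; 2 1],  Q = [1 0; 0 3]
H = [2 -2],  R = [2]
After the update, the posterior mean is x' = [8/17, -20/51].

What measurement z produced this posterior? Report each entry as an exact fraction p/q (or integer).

x̄ = F·x = [-2, 4]
P̄ = F·P·Fᵀ + Q = [5 -4; -4 12]
S = H·P̄·Hᵀ + R = [102]
K = P̄·Hᵀ·S⁻¹ = [3/17; -16/51]
x' − x̄ = [42/17, -224/51] = K·y
y = (KᵀK)⁻¹·Kᵀ·(x' − x̄) = [14]
z = y + H·x̄ = [14] + [-12] = [2]

z = [2]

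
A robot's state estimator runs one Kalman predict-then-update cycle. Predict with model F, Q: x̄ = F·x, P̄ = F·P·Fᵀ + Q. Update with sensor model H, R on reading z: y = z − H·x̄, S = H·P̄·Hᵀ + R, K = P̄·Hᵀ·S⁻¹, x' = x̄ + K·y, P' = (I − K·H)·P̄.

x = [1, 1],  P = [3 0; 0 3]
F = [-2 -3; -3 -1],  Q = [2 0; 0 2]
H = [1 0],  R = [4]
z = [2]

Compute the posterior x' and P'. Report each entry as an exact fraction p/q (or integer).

x̄ = F·x = [-5, -4]
P̄ = F·P·Fᵀ + Q = [41 27; 27 32]
y = z − H·x̄ = [7]
S = H·P̄·Hᵀ + R = [45]
K = P̄·Hᵀ·S⁻¹ = [41/45; 3/5]
x' = x̄ + K·y = [62/45, 1/5]
P' = (I − K·H)·P̄ = [164/45 12/5; 12/5 79/5]

x' = [62/45, 1/5]
P' = [164/45 12/5; 12/5 79/5]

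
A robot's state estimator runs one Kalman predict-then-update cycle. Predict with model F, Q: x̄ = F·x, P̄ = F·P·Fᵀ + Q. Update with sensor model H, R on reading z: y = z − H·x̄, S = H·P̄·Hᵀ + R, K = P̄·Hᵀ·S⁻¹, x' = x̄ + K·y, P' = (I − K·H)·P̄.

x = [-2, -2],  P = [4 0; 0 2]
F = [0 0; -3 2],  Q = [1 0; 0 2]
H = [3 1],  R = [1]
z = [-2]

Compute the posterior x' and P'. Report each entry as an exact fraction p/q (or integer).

x̄ = F·x = [0, 2]
P̄ = F·P·Fᵀ + Q = [1 0; 0 46]
y = z − H·x̄ = [-4]
S = H·P̄·Hᵀ + R = [56]
K = P̄·Hᵀ·S⁻¹ = [3/56; 23/28]
x' = x̄ + K·y = [-3/14, -9/7]
P' = (I − K·H)·P̄ = [47/56 -69/28; -69/28 115/14]

x' = [-3/14, -9/7]
P' = [47/56 -69/28; -69/28 115/14]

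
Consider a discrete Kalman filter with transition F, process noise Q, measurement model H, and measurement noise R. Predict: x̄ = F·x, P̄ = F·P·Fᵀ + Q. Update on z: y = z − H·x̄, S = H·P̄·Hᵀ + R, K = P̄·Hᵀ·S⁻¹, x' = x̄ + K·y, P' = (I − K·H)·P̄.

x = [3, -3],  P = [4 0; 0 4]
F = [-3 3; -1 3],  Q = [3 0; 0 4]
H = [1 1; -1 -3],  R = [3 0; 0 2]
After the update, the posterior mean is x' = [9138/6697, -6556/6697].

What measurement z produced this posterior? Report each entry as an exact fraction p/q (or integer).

z = [2, 2]

x̄ = F·x = [-18, -12]
P̄ = F·P·Fᵀ + Q = [75 48; 48 44]
S = H·P̄·Hᵀ + R = [218 -399; -399 761]
K = P̄·Hᵀ·S⁻¹ = [6222/6697 1335/6697; -1808/6697 -2532/6697]
x' − x̄ = [129684/6697, 73808/6697] = K·y
y = (KᵀK)⁻¹·Kᵀ·(x' − x̄) = [32, -52]
z = y + H·x̄ = [32, -52] + [-30, 54] = [2, 2]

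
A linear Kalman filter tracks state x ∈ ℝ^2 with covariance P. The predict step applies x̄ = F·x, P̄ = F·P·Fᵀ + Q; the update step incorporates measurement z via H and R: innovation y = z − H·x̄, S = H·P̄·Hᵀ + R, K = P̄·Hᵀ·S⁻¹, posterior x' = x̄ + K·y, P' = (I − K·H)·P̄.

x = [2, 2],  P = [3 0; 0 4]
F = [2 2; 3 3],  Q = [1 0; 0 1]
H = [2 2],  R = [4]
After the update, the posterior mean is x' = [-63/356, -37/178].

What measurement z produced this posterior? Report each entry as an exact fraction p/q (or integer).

x̄ = F·x = [8, 12]
P̄ = F·P·Fᵀ + Q = [29 42; 42 64]
S = H·P̄·Hᵀ + R = [712]
K = P̄·Hᵀ·S⁻¹ = [71/356; 53/178]
x' − x̄ = [-2911/356, -2173/178] = K·y
y = (KᵀK)⁻¹·Kᵀ·(x' − x̄) = [-41]
z = y + H·x̄ = [-41] + [40] = [-1]

z = [-1]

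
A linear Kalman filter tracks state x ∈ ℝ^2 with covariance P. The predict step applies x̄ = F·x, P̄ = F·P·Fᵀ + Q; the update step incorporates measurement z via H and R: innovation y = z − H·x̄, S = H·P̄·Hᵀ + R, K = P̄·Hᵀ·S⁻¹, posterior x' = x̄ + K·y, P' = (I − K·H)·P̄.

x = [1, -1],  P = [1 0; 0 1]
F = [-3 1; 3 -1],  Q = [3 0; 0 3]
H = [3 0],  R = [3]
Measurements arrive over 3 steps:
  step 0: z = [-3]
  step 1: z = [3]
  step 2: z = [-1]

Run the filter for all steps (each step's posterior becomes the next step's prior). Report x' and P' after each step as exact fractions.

step 0: x̄ = F·x = [-4, 4]
step 0: P̄ = F·P·Fᵀ + Q = [13 -10; -10 13]
step 0: y = z − H·x̄ = [9]
step 0: S = H·P̄·Hᵀ + R = [120]
step 0: K = P̄·Hᵀ·S⁻¹ = [13/40; -1/4]
step 0: x' = x̄ + K·y = [-43/40, 7/4]
step 0: P' = (I − K·H)·P̄ = [13/40 -1/4; -1/4 11/2]
step 1: x̄ = F·x = [199/40, -199/40]
step 1: P̄ = F·P·Fᵀ + Q = [517/40 -397/40; -397/40 517/40]
step 1: y = z − H·x̄ = [-477/40]
step 1: S = H·P̄·Hᵀ + R = [4773/40]
step 1: K = P̄·Hᵀ·S⁻¹ = [517/1591; -397/1591]
step 1: x' = x̄ + K·y = [1750/1591, -3181/1591]
step 1: P' = (I − K·H)·P̄ = [517/1591 -397/1591; -397/1591 8743/1591]
step 2: x̄ = F·x = [-8431/1591, 8431/1591]
step 2: P̄ = F·P·Fᵀ + Q = [20551/1591 -15778/1591; -15778/1591 20551/1591]
step 2: y = z − H·x̄ = [23702/1591]
step 2: S = H·P̄·Hᵀ + R = [189732/1591]
step 2: K = P̄·Hᵀ·S⁻¹ = [20551/63244; -7889/31622]
step 2: x' = x̄ + K·y = [-14491/31622, 25022/15811]
step 2: P' = (I − K·H)·P̄ = [20551/63244 -7889/31622; -7889/31622 86878/15811]

step 0: x' = [-43/40, 7/4], P' = [13/40 -1/4; -1/4 11/2]
step 1: x' = [1750/1591, -3181/1591], P' = [517/1591 -397/1591; -397/1591 8743/1591]
step 2: x' = [-14491/31622, 25022/15811], P' = [20551/63244 -7889/31622; -7889/31622 86878/15811]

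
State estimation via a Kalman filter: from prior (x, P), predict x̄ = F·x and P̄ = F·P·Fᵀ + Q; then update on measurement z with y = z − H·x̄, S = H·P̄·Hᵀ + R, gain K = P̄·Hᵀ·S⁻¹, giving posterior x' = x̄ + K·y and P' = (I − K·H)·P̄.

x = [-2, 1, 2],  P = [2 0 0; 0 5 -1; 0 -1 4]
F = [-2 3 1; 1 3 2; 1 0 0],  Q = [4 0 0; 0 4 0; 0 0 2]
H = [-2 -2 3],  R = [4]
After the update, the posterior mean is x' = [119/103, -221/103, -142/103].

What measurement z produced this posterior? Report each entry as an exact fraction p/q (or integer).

z = [-2]

x̄ = F·x = [9, 5, -2]
P̄ = F·P·Fᵀ + Q = [55 40 -4; 40 55 2; -4 2 4]
S = H·P̄·Hᵀ + R = [824]
K = P̄·Hᵀ·S⁻¹ = [-101/412; -23/103; 2/103]
x' − x̄ = [-808/103, -736/103, 64/103] = K·y
y = (KᵀK)⁻¹·Kᵀ·(x' − x̄) = [32]
z = y + H·x̄ = [32] + [-34] = [-2]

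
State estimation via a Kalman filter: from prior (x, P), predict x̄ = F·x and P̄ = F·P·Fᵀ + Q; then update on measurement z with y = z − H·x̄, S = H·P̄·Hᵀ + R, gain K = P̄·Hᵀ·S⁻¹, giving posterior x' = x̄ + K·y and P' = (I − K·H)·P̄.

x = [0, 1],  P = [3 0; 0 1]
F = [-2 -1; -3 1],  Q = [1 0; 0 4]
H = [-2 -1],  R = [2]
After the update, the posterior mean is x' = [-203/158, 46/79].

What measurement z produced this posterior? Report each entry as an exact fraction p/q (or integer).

z = [2]

x̄ = F·x = [-1, 1]
P̄ = F·P·Fᵀ + Q = [14 17; 17 32]
S = H·P̄·Hᵀ + R = [158]
K = P̄·Hᵀ·S⁻¹ = [-45/158; -33/79]
x' − x̄ = [-45/158, -33/79] = K·y
y = (KᵀK)⁻¹·Kᵀ·(x' − x̄) = [1]
z = y + H·x̄ = [1] + [1] = [2]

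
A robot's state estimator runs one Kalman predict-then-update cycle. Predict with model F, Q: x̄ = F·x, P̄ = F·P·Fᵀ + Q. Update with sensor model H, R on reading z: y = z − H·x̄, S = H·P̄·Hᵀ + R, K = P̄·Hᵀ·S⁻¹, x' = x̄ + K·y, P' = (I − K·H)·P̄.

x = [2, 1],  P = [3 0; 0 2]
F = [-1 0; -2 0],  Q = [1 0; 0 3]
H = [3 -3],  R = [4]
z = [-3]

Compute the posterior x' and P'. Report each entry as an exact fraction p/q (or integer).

x̄ = F·x = [-2, -4]
P̄ = F·P·Fᵀ + Q = [4 6; 6 15]
y = z − H·x̄ = [-9]
S = H·P̄·Hᵀ + R = [67]
K = P̄·Hᵀ·S⁻¹ = [-6/67; -27/67]
x' = x̄ + K·y = [-80/67, -25/67]
P' = (I − K·H)·P̄ = [232/67 240/67; 240/67 276/67]

x' = [-80/67, -25/67]
P' = [232/67 240/67; 240/67 276/67]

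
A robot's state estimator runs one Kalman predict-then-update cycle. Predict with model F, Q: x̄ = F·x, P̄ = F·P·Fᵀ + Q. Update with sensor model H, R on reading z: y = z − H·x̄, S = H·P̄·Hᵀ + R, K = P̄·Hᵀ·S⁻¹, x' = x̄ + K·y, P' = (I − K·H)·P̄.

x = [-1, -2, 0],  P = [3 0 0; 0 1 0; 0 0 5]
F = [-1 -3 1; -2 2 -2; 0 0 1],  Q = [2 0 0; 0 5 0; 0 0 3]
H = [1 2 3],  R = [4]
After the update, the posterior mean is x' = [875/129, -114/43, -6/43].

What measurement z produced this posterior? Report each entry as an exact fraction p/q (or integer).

x̄ = F·x = [7, -2, 0]
P̄ = F·P·Fᵀ + Q = [19 -10 5; -10 41 -10; 5 -10 8]
S = H·P̄·Hᵀ + R = [129]
K = P̄·Hᵀ·S⁻¹ = [14/129; 14/43; 3/43]
x' − x̄ = [-28/129, -28/43, -6/43] = K·y
y = (KᵀK)⁻¹·Kᵀ·(x' − x̄) = [-2]
z = y + H·x̄ = [-2] + [3] = [1]

z = [1]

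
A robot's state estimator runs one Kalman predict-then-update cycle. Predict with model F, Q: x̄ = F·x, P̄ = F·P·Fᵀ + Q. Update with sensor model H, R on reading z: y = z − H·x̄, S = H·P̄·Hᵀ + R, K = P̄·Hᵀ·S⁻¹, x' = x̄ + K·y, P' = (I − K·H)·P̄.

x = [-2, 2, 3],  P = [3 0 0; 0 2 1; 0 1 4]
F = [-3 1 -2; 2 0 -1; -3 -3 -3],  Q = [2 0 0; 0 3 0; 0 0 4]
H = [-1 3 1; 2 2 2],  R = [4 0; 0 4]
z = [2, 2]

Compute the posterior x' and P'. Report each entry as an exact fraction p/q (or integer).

x̄ = F·x = [2, -7, -9]
P̄ = F·P·Fᵀ + Q = [43 -11 48; -11 19 -3; 48 -3 103]
y = z − H·x̄ = [34, 30]
S = H·P̄·Hᵀ + R = [273 166; 166 936]
K = P̄·Hᵀ·S⁻¹ = [-13192/56993 12082/56993; 14795/56993 -2015/56993; -1520/56993 18293/56993]
x' = x̄ + K·y = [27918/56993, 43629/56993, -15827/56993]
P' = (I − K·H)·P̄ = [148203/56993 109737/56993 -233776/56993; 109737/56993 141342/56993 -255109/56993; -233776/56993 -255109/56993 525471/56993]

x' = [27918/56993, 43629/56993, -15827/56993]
P' = [148203/56993 109737/56993 -233776/56993; 109737/56993 141342/56993 -255109/56993; -233776/56993 -255109/56993 525471/56993]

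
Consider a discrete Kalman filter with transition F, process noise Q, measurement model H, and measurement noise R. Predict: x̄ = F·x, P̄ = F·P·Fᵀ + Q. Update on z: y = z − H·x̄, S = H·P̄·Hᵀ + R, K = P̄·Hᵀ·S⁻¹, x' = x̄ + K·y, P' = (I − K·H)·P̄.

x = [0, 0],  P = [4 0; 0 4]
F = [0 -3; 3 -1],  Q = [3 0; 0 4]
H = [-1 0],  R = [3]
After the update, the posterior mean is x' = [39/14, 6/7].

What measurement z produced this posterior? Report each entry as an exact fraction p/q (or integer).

z = [-3]

x̄ = F·x = [0, 0]
P̄ = F·P·Fᵀ + Q = [39 12; 12 44]
S = H·P̄·Hᵀ + R = [42]
K = P̄·Hᵀ·S⁻¹ = [-13/14; -2/7]
x' − x̄ = [39/14, 6/7] = K·y
y = (KᵀK)⁻¹·Kᵀ·(x' − x̄) = [-3]
z = y + H·x̄ = [-3] + [0] = [-3]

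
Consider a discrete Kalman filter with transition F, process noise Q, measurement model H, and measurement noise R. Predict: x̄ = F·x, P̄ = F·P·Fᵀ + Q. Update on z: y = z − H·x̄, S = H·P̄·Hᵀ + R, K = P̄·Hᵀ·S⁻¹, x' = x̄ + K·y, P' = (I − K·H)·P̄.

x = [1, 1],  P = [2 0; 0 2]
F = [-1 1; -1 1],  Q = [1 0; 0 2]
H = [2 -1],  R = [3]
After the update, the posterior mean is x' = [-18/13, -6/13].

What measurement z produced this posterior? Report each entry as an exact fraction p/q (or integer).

x̄ = F·x = [0, 0]
P̄ = F·P·Fᵀ + Q = [5 4; 4 6]
S = H·P̄·Hᵀ + R = [13]
K = P̄·Hᵀ·S⁻¹ = [6/13; 2/13]
x' − x̄ = [-18/13, -6/13] = K·y
y = (KᵀK)⁻¹·Kᵀ·(x' − x̄) = [-3]
z = y + H·x̄ = [-3] + [0] = [-3]

z = [-3]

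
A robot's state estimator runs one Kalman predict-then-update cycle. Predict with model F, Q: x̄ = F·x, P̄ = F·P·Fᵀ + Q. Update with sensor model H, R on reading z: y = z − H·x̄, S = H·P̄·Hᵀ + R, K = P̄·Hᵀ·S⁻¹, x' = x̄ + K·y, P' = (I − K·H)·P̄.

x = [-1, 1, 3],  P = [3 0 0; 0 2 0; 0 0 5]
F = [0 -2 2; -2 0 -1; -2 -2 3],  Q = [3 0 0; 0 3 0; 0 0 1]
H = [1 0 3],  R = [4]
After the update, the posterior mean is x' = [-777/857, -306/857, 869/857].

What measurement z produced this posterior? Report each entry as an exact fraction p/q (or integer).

x̄ = F·x = [4, -1, 9]
P̄ = F·P·Fᵀ + Q = [31 -10 38; -10 20 -3; 38 -3 66]
S = H·P̄·Hᵀ + R = [857]
K = P̄·Hᵀ·S⁻¹ = [145/857; -19/857; 236/857]
x' − x̄ = [-4205/857, 551/857, -6844/857] = K·y
y = (KᵀK)⁻¹·Kᵀ·(x' − x̄) = [-29]
z = y + H·x̄ = [-29] + [31] = [2]

z = [2]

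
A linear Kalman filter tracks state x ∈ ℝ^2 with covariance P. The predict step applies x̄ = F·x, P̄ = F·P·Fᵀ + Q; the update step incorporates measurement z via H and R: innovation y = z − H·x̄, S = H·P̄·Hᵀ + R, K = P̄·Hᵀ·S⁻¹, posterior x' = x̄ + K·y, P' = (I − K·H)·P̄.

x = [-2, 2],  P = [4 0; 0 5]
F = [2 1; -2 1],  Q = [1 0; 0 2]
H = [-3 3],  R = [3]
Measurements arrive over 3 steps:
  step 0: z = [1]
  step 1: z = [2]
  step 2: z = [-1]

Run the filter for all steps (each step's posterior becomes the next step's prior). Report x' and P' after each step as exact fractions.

step 0: x̄ = F·x = [-2, 6]
step 0: P̄ = F·P·Fᵀ + Q = [22 -11; -11 23]
step 0: y = z − H·x̄ = [-23]
step 0: S = H·P̄·Hᵀ + R = [606]
step 0: K = P̄·Hᵀ·S⁻¹ = [-33/202; 17/101]
step 0: x' = x̄ + K·y = [355/202, 215/101]
step 0: P' = (I − K·H)·P̄ = [1177/202 572/101; 572/101 589/101]
step 1: x̄ = F·x = [570/101, -140/101]
step 1: P̄ = F·P·Fᵀ + Q = [5332/101 -1765/101; -1765/101 857/101]
step 1: y = z − H·x̄ = [2332/101]
step 1: S = H·P̄·Hᵀ + R = [87774/101]
step 1: K = P̄·Hᵀ·S⁻¹ = [-7097/29258; 1311/14629]
step 1: x' = x̄ + K·y = [628/14629, 9992/14629]
step 1: P' = (I − K·H)·P̄ = [48529/29258 20716/14629; 20716/14629 22027/14629]
step 2: x̄ = F·x = [11248/14629, 8736/14629]
step 2: P̄ = F·P·Fᵀ + Q = [216578/14629 -75031/14629; -75031/14629 65479/14629]
step 2: y = z − H·x̄ = [-7093/14629]
step 2: S = H·P̄·Hᵀ + R = [3932958/14629]
step 2: K = P̄·Hᵀ·S⁻¹ = [-291609/1310986; 70255/655493]
step 2: x' = x̄ + K·y = [1149385/1310986, 357377/655493]
step 2: P' = (I − K·H)·P̄ = [1970285/1310986 839338/655493; 839338/655493 909593/655493]

step 0: x' = [355/202, 215/101], P' = [1177/202 572/101; 572/101 589/101]
step 1: x' = [628/14629, 9992/14629], P' = [48529/29258 20716/14629; 20716/14629 22027/14629]
step 2: x' = [1149385/1310986, 357377/655493], P' = [1970285/1310986 839338/655493; 839338/655493 909593/655493]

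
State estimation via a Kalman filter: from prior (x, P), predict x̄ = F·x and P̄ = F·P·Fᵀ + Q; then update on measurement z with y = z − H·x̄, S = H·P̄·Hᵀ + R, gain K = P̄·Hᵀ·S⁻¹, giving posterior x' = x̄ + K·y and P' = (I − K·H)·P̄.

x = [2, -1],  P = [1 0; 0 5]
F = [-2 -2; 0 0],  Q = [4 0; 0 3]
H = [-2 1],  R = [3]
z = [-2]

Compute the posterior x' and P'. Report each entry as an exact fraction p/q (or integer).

x' = [50/59, -9/59]
P' = [84/59 84/59; 84/59 345/118]

x̄ = F·x = [-2, 0]
P̄ = F·P·Fᵀ + Q = [28 0; 0 3]
y = z − H·x̄ = [-6]
S = H·P̄·Hᵀ + R = [118]
K = P̄·Hᵀ·S⁻¹ = [-28/59; 3/118]
x' = x̄ + K·y = [50/59, -9/59]
P' = (I − K·H)·P̄ = [84/59 84/59; 84/59 345/118]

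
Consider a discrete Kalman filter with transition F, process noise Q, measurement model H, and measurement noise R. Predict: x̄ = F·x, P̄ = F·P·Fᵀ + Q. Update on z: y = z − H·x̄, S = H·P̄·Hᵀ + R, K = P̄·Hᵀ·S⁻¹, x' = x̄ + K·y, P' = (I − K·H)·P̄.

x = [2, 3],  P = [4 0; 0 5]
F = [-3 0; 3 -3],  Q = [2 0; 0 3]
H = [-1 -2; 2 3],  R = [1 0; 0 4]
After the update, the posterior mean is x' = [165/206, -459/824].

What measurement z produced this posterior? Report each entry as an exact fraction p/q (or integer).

x̄ = F·x = [-6, -3]
P̄ = F·P·Fᵀ + Q = [38 -36; -36 84]
S = H·P̄·Hᵀ + R = [231 -328; -328 480]
K = P̄·Hᵀ·S⁻¹ = [182/103 235/206; -135/103 -429/824]
x' − x̄ = [1401/206, 2013/824] = K·y
y = (KᵀK)⁻¹·Kᵀ·(x' − x̄) = [-11, 23]
z = y + H·x̄ = [-11, 23] + [12, -21] = [1, 2]

z = [1, 2]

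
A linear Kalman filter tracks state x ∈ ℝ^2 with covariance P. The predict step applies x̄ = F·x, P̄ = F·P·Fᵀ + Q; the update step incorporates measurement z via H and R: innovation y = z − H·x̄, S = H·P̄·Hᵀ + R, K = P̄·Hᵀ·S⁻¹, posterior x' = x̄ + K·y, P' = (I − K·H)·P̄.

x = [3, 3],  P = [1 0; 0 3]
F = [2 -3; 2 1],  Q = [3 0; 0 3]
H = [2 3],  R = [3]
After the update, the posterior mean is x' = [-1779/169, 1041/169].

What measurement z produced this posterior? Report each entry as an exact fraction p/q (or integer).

x̄ = F·x = [-3, 9]
P̄ = F·P·Fᵀ + Q = [34 -5; -5 10]
S = H·P̄·Hᵀ + R = [169]
K = P̄·Hᵀ·S⁻¹ = [53/169; 20/169]
x' − x̄ = [-1272/169, -480/169] = K·y
y = (KᵀK)⁻¹·Kᵀ·(x' − x̄) = [-24]
z = y + H·x̄ = [-24] + [21] = [-3]

z = [-3]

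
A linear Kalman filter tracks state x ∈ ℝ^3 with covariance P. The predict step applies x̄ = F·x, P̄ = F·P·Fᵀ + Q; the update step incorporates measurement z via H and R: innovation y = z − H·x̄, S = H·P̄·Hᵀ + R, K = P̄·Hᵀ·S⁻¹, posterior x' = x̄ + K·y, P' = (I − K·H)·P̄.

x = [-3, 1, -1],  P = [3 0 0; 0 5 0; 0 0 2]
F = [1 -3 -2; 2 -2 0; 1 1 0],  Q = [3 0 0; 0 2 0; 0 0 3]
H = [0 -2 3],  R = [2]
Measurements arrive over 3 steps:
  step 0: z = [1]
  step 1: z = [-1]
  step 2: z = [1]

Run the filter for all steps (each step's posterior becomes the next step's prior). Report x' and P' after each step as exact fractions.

step 0: x̄ = F·x = [-4, -8, -2]
step 0: P̄ = F·P·Fᵀ + Q = [59 36 -12; 36 34 -4; -12 -4 11]
step 0: y = z − H·x̄ = [-9]
step 0: S = H·P̄·Hᵀ + R = [285]
step 0: K = P̄·Hᵀ·S⁻¹ = [-36/95; -16/57; 41/285]
step 0: x' = x̄ + K·y = [-56/95, -104/19, -313/95]
step 0: P' = (I − K·H)·P̄ = [1717/95 108/19 336/95; 108/19 658/57 428/57; 336/95 428/57 1454/285]
step 1: x̄ = F·x = [426/19, 928/95, -576/95]
step 1: P̄ = F·P·Fᵀ + Q = [10672/57 4322/57 -2851/57; 4322/57 21374/285 3722/285; -2851/57 3722/285 12536/285]
step 1: y = z − H·x̄ = [3489/95]
step 1: S = H·P̄·Hᵀ + R = [154226/285]
step 1: K = P̄·Hᵀ·S⁻¹ = [-85985/154226; -15791/77113; 15082/77113]
step 1: x' = x̄ + K·y = [299997/154226, 173327/77113, 86358/77113]
step 1: P' = (I − K·H)·P̄ = [2933611/154226 1082887/77113 693263/77113; 1082887/77113 4033340/77113 2678366/77113; 693263/77113 2678366/77113 1795632/77113]
step 2: x̄ = F·x = [-1085397/154226, -46657/77113, 646651/154226]
step 2: P̄ = F·P·Fᵀ + Q = [136101501/154226 26410967/77113 -39084493/154226; 26410967/77113 13491712/77113 -5133069/77113; -39084493/154226 -5133069/77113 15794517/154226]
step 2: y = z − H·x̄ = [-1972355/154226]
step 2: S = H·P̄·Hᵀ + R = [373586457/154226]
step 2: K = P̄·Hᵀ·S⁻¹ = [-222897347/373586457; -84765262/373586457; 22638609/124528819]
step 2: x' = x̄ + K·y = [221383406/373586457, 858002812/373586457, 232615199/124528819]
step 2: P' = (I − K·H)·P̄ = [7537316998/373586457 5444005274/373586457 1160246206/124528819; 5444005274/373586457 18774344974/373586457 4153239936/124528819; 1160246206/124528819 4153239936/124528819 2783919030/124528819]

step 0: x' = [-56/95, -104/19, -313/95], P' = [1717/95 108/19 336/95; 108/19 658/57 428/57; 336/95 428/57 1454/285]
step 1: x' = [299997/154226, 173327/77113, 86358/77113], P' = [2933611/154226 1082887/77113 693263/77113; 1082887/77113 4033340/77113 2678366/77113; 693263/77113 2678366/77113 1795632/77113]
step 2: x' = [221383406/373586457, 858002812/373586457, 232615199/124528819], P' = [7537316998/373586457 5444005274/373586457 1160246206/124528819; 5444005274/373586457 18774344974/373586457 4153239936/124528819; 1160246206/124528819 4153239936/124528819 2783919030/124528819]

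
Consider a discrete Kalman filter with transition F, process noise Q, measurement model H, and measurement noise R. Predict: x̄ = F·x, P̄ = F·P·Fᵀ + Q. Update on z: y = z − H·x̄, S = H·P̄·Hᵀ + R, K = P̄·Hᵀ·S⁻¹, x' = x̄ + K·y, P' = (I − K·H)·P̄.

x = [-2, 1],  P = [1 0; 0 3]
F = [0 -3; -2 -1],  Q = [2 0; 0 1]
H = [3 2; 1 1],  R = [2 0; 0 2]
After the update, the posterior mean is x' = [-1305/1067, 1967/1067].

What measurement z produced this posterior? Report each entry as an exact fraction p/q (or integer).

x̄ = F·x = [-3, 3]
P̄ = F·P·Fᵀ + Q = [29 9; 9 8]
S = H·P̄·Hᵀ + R = [403 148; 148 57]
K = P̄·Hᵀ·S⁻¹ = [361/1067 -226/1067; -65/1067 487/1067]
x' − x̄ = [1896/1067, -1234/1067] = K·y
y = (KᵀK)⁻¹·Kᵀ·(x' − x̄) = [4, -2]
z = y + H·x̄ = [4, -2] + [-3, 0] = [1, -2]

z = [1, -2]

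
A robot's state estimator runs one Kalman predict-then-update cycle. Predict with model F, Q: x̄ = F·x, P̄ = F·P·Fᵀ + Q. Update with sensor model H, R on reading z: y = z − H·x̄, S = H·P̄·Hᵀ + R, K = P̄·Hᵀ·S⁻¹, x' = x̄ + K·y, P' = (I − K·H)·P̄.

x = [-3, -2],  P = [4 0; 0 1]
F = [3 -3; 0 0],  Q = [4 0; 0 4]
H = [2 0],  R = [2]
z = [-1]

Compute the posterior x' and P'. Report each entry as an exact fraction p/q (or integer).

x̄ = F·x = [-3, 0]
P̄ = F·P·Fᵀ + Q = [49 0; 0 4]
y = z − H·x̄ = [5]
S = H·P̄·Hᵀ + R = [198]
K = P̄·Hᵀ·S⁻¹ = [49/99; 0]
x' = x̄ + K·y = [-52/99, 0]
P' = (I − K·H)·P̄ = [49/99 0; 0 4]

x' = [-52/99, 0]
P' = [49/99 0; 0 4]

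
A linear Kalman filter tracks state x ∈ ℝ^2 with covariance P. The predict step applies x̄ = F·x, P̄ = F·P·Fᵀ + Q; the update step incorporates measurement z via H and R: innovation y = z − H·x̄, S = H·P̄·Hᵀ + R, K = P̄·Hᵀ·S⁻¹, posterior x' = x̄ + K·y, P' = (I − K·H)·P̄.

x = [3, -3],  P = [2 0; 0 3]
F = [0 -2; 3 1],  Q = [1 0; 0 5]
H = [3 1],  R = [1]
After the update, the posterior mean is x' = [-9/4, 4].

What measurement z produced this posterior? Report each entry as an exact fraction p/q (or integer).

x̄ = F·x = [6, 6]
P̄ = F·P·Fᵀ + Q = [13 -6; -6 26]
S = H·P̄·Hᵀ + R = [108]
K = P̄·Hᵀ·S⁻¹ = [11/36; 2/27]
x' − x̄ = [-33/4, -2] = K·y
y = (KᵀK)⁻¹·Kᵀ·(x' − x̄) = [-27]
z = y + H·x̄ = [-27] + [24] = [-3]

z = [-3]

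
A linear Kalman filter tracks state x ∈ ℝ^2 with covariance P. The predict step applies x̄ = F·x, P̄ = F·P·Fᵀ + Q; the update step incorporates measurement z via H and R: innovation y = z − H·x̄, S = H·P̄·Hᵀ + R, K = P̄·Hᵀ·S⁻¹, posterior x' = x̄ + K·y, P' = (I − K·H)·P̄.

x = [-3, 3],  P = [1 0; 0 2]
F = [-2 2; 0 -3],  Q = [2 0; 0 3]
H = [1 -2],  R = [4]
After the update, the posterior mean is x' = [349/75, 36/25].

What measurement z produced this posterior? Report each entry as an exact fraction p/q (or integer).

z = [1]

x̄ = F·x = [12, -9]
P̄ = F·P·Fᵀ + Q = [14 -12; -12 21]
S = H·P̄·Hᵀ + R = [150]
K = P̄·Hᵀ·S⁻¹ = [19/75; -9/25]
x' − x̄ = [-551/75, 261/25] = K·y
y = (KᵀK)⁻¹·Kᵀ·(x' − x̄) = [-29]
z = y + H·x̄ = [-29] + [30] = [1]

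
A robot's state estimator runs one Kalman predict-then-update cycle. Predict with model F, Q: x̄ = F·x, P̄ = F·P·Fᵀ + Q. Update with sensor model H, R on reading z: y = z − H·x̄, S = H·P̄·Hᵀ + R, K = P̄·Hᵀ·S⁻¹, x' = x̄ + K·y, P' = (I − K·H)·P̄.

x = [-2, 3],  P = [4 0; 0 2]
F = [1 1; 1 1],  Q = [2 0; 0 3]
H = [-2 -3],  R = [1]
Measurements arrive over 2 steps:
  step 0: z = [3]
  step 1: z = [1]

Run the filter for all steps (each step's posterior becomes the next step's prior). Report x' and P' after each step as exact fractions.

step 0: x' = [-43/93, -21/31], P' = [166/93 -35/31; -35/31 51/62]
step 1: x' = [-4461/8321, -91/8321], P' = [13406/8321 -8581/8321; -8581/8321 6387/8321]

step 0: x̄ = F·x = [1, 1]
step 0: P̄ = F·P·Fᵀ + Q = [8 6; 6 9]
step 0: y = z − H·x̄ = [8]
step 0: S = H·P̄·Hᵀ + R = [186]
step 0: K = P̄·Hᵀ·S⁻¹ = [-17/93; -13/62]
step 0: x' = x̄ + K·y = [-43/93, -21/31]
step 0: P' = (I − K·H)·P̄ = [166/93 -35/31; -35/31 51/62]
step 1: x̄ = F·x = [-106/93, -106/93]
step 1: P̄ = F·P·Fᵀ + Q = [437/186 65/186; 65/186 623/186]
step 1: y = z − H·x̄ = [-437/93]
step 1: S = H·P̄·Hᵀ + R = [8321/186]
step 1: K = P̄·Hᵀ·S⁻¹ = [-1069/8321; -1999/8321]
step 1: x' = x̄ + K·y = [-4461/8321, -91/8321]
step 1: P' = (I − K·H)·P̄ = [13406/8321 -8581/8321; -8581/8321 6387/8321]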